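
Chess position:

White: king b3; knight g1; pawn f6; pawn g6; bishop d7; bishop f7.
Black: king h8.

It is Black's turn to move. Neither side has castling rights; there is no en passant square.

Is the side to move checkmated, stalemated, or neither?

stalemate

Black to move; black king on h8.
In check: no.
King squares — g7: attacked by Pf6; h7: attacked by Pg6; g8: attacked by Bf7.
Legal moves for Black: none.
Not in check and no legal moves → stalemate.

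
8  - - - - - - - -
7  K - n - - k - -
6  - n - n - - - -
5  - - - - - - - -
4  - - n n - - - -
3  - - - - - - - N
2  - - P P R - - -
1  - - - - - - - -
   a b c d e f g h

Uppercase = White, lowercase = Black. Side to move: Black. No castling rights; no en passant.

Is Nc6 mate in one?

After Nc6: white king on a7; in check: yes, from the black knight on c6.
King squares — a6: attacked by Nc7; b6: attacked by Nc4; b7: attacked by Nd6; a8: attacked by Nb6; b8: attacked by Nc6.
White has no legal moves → checkmate.

yes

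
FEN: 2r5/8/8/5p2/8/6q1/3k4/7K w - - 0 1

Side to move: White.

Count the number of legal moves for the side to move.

0

White to move; king on h1.
In check: no.
Legal moves: none.
Count: 0.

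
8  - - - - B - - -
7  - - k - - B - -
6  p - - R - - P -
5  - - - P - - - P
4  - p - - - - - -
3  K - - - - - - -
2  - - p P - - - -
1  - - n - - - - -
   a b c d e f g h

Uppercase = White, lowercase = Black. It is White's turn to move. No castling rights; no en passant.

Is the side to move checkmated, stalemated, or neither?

White to move; white king on a3.
In check: yes, from the black pawn on b4.
King squares — a2: attacked by Nc1; b2: available; b3: attacked by Nc1; a4: available; b4: available.
Legal moves for White: Kxb4, Ka4, Kb2.
White is in check but has 3 legal moves → neither.

neither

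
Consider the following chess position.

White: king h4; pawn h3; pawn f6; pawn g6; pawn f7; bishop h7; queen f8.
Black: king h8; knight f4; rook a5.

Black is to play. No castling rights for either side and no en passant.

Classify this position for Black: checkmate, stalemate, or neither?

Black to move; black king on h8.
In check: yes, from the white queen on f8.
King squares — g7: attacked by Pf6; h7: attacked by Pg6; g8: attacked by Pf7.
Legal moves for Black: none.
In check with no legal moves → checkmate.

checkmate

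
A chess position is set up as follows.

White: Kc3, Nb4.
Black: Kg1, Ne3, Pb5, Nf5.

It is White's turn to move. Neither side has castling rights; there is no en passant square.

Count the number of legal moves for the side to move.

White to move; king on c3.
In check: no.
Legal moves: Nc6, Na6, Nd5, Nd3, Nc2, Na2, Kd3, Kb3, Kd2, Kb2.
Count: 10.

10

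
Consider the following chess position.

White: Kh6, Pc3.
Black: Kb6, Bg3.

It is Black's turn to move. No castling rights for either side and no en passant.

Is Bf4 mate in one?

After Bf4: white king on h6; in check: yes, from the black bishop on f4.
White has 4 legal replies: Kh7, Kg7, Kg6, Kh5.
In check but a legal move exists → not checkmate.

no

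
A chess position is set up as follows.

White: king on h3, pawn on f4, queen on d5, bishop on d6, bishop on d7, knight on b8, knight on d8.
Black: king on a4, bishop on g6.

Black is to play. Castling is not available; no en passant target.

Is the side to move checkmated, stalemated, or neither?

checkmate

Black to move; black king on a4.
In check: yes, from the white bishop on d7.
King squares — a3: attacked by Bd6; b3: attacked by Qd5; b4: attacked by Bd6; a5: attacked by Qd5; b5: attacked by Qd5.
Legal moves for Black: none.
In check with no legal moves → checkmate.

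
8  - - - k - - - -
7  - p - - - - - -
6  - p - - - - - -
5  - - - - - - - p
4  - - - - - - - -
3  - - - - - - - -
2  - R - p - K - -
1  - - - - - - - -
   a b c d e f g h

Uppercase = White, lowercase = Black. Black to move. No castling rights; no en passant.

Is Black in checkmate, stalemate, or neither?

neither

Black to move; black king on d8.
In check: no.
Legal moves for Black: Ke8, Kc8, Ke7, Kd7, Kc7, b5, h4, d1=Q, d1=R, d1=B, d1=N+.
Black has 11 legal moves and is not in check → neither.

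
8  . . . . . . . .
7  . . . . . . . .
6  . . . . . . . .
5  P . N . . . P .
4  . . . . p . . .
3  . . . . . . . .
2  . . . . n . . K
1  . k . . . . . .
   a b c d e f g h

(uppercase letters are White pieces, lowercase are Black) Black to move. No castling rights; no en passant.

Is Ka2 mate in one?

no

After Ka2: white king on h2; in check: no.
White is not in check, so this cannot be checkmate.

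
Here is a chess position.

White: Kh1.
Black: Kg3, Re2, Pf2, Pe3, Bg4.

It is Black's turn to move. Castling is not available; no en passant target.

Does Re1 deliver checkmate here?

After Re1: white king on h1; in check: yes, from the black rook on e1.
King squares — g1: attacked by Re1; g2: attacked by Kg3; h2: attacked by Kg3.
White has no legal moves → checkmate.

yes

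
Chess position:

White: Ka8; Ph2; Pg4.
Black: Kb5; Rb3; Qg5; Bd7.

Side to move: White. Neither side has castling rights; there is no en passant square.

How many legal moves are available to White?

White to move; king on a8.
In check: no.
Legal moves: Kb8, Kb7, Ka7, h3, h4.
Count: 5.

5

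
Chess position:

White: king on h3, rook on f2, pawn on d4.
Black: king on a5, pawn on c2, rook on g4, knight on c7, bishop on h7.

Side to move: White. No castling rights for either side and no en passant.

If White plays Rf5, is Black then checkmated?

no

After Rf5: black king on a5; in check: yes, from the white rook on f5.
Black has 7 legal replies: Kb6, Ka6, Kb4, Ka4, Bxf5, Nd5, Nb5.
In check but a legal move exists → not checkmate.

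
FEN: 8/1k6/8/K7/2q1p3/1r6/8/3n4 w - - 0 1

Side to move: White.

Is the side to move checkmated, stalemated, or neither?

White to move; white king on a5.
In check: no.
King squares — a4: attacked by Qc4; b4: attacked by Rb3; b5: attacked by Rb3; a6: attacked by Qc4; b6: attacked by Rb3.
Legal moves for White: none.
Not in check and no legal moves → stalemate.

stalemate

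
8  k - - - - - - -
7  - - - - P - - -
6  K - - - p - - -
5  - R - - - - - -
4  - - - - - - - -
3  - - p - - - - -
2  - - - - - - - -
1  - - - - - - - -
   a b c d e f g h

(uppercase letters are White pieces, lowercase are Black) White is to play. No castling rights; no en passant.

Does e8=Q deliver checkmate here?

yes

After e8=Q: black king on a8; in check: yes, from the white queen on e8.
King squares — a7: attacked by Ka6; b7: attacked by Rb5; b8: attacked by Rb5.
Black has no legal moves → checkmate.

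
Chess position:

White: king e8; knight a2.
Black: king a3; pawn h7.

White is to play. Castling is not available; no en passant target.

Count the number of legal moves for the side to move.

8

White to move; king on e8.
In check: no.
Legal moves: Kf8, Kd8, Kf7, Ke7, Kd7, Nb4, Nc3, Nc1.
Count: 8.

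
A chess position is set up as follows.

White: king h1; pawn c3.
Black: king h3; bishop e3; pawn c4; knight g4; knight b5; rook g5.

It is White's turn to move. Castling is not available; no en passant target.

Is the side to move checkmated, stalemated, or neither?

stalemate

White to move; white king on h1.
In check: no.
King squares — g1: attacked by Be3; g2: attacked by Kh3; h2: attacked by Kh3.
Legal moves for White: none.
Not in check and no legal moves → stalemate.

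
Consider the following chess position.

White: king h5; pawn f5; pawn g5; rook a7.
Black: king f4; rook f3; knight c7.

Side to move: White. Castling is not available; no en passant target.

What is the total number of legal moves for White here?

14

White to move; king on h5.
In check: no.
Legal moves: Ra8, Rxc7, Rb7, Ra6, Ra5, Ra4+, Ra3, Ra2, Ra1, Kh6, Kg6, Kh4, g6, f6.
Count: 14.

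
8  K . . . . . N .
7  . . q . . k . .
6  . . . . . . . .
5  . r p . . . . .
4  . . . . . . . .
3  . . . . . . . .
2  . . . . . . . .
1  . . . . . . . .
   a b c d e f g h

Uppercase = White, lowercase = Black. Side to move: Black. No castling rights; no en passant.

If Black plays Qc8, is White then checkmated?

After Qc8: white king on a8; in check: yes, from the black queen on c8.
White has 1 legal reply: Ka7.
In check but a legal move exists → not checkmate.

no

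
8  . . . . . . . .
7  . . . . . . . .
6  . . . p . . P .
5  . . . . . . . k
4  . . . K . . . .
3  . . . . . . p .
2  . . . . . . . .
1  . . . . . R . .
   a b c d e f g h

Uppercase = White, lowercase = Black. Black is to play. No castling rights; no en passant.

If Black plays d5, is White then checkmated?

After d5: white king on d4; in check: no.
White is not in check, so this cannot be checkmate.

no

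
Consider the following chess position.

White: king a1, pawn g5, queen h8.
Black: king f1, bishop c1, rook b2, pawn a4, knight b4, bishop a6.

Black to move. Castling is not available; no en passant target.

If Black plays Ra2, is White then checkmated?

After Ra2: white king on a1; in check: yes, from the black rook on a2.
White has 1 legal reply: Kb1.
In check but a legal move exists → not checkmate.

no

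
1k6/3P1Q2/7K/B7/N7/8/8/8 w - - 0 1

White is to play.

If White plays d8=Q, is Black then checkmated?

yes

After d8=Q: black king on b8; in check: yes, from the white queen on d8.
King squares — a7: attacked by Qf7; b7: attacked by Qf7; c7: attacked by Ba5; a8: attacked by Qd8; c8: attacked by Qd8.
Black has no legal moves → checkmate.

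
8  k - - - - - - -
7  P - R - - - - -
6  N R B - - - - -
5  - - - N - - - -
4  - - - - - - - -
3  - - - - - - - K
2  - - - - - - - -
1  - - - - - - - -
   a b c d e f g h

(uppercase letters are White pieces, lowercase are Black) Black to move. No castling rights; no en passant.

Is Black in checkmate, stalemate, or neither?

checkmate

Black to move; black king on a8.
In check: yes, from the white bishop on c6.
King squares — a7: attacked by Rc7; b7: attacked by Rb6; b8: attacked by Na6.
Legal moves for Black: none.
In check with no legal moves → checkmate.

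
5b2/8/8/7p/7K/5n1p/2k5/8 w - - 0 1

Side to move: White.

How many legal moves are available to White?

White to move; king on h4.
In check: yes, from the black knight on f3.
Legal moves: Kxh5, Kxh3, Kg3.
Count: 3.

3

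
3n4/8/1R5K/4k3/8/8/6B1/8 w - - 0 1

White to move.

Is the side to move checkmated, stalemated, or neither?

White to move; white king on h6.
In check: no.
Legal moves for White include: Kh7, Kg7, Kg6, Kh5, Kg5, Rb8, Rb7, Rg6, Rf6, Re6+, Rd6, Rc6, Ra6, Rb5+, Rb4, Rb3, Rb2, Rb1, ... (list truncated; more exist).
White has legal moves and is not in check → neither.

neither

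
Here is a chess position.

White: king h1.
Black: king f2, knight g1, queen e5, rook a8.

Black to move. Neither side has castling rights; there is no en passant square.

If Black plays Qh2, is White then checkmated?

no

After Qh2: white king on h1; in check: yes, from the black queen on h2.
White has 1 legal reply: Kxh2.
In check but a legal move exists → not checkmate.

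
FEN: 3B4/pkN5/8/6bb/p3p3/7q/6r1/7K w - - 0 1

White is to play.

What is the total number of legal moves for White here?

White to move; king on h1.
In check: yes, from the black queen on h3.
Legal moves: none.
Count: 0.

0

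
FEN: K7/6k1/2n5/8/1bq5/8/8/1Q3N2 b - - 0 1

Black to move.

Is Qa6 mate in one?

After Qa6: white king on a8; in check: yes, from the black queen on a6.
King squares — a7: attacked by Qa6; b7: attacked by Qa6; b8: attacked by Nc6.
White has no legal moves → checkmate.

yes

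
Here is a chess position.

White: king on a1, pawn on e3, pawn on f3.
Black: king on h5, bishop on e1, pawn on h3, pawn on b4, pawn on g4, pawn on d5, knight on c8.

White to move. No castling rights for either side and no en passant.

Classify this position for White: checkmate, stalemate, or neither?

White to move; white king on a1.
In check: no.
Legal moves for White: Kb2, Ka2, Kb1, fxg4+, f4, e4.
White has 6 legal moves and is not in check → neither.

neither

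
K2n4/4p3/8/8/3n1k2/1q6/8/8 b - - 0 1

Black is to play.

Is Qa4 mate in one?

no

After Qa4: white king on a8; in check: yes, from the black queen on a4.
White has 1 legal reply: Kb8.
In check but a legal move exists → not checkmate.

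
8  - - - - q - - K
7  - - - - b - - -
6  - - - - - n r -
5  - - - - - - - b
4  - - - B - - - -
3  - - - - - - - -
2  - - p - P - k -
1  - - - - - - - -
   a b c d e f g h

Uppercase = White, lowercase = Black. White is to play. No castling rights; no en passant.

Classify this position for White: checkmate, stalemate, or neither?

checkmate

White to move; white king on h8.
In check: yes, from the black queen on e8.
King squares — g7: attacked by Rg6; h7: attacked by Nf6; g8: attacked by Nf6.
Legal moves for White: none.
In check with no legal moves → checkmate.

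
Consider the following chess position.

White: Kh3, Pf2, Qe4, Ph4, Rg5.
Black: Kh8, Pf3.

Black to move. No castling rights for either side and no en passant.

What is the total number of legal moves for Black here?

Black to move; king on h8.
In check: no.
Legal moves: none.
Count: 0.

0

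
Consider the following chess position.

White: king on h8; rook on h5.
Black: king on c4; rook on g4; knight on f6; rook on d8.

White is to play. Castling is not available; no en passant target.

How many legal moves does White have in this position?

0

White to move; king on h8.
In check: yes, from the black rook on d8.
Legal moves: none.
Count: 0.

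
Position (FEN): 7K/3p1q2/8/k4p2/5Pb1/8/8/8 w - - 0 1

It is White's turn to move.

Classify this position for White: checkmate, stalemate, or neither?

stalemate

White to move; white king on h8.
In check: no.
King squares — g7: attacked by Qf7; h7: attacked by Qf7; g8: attacked by Qf7.
Legal moves for White: none.
Not in check and no legal moves → stalemate.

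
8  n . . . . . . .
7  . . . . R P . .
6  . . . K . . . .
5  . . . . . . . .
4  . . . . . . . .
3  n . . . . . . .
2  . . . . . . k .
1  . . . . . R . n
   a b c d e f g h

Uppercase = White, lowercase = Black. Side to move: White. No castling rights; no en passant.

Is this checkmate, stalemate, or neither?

neither

White to move; white king on d6.
In check: no.
Legal moves for White include: Re8, Rd7, Rc7, Rb7, Ra7, Re6, Re5, Re4, Re3, Re2+, Ree1, Kd7, Ke6, Kc6, Ke5, Kd5, Kc5, Rf6, ... (list truncated; more exist).
White has legal moves and is not in check → neither.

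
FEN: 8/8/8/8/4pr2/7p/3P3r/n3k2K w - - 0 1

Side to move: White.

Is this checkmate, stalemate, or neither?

neither

White to move; white king on h1.
In check: yes, from the black rook on h2.
King squares — g1: available; g2: attacked by Rh2; h2: available.
Legal moves for White: Kxh2, Kg1.
White is in check but has 2 legal moves → neither.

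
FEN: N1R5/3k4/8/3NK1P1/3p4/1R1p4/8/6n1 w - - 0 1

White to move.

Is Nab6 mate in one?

yes

After Nab6: black king on d7; in check: yes, from the white knight on b6.
King squares — c6: attacked by Rc8; d6: attacked by Ke5; e6: attacked by Ke5; c7: attacked by Nd5; e7: attacked by Nd5; c8: attacked by Nb6; d8: attacked by Rc8; e8: attacked by Rc8.
Black has no legal moves → checkmate.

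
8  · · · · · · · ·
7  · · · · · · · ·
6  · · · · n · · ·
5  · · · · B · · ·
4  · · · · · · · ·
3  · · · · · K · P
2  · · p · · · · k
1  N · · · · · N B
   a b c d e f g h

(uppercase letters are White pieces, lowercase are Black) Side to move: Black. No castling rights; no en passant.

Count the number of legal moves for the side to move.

Black to move; king on h2.
In check: yes, from the white bishop on e5.
Legal moves: Kxh1, Kxg1, Nf4.
Count: 3.

3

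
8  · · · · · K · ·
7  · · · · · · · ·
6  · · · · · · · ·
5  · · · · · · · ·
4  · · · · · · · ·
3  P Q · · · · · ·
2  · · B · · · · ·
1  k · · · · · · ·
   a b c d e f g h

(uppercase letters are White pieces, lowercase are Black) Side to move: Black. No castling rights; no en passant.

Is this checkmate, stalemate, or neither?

Black to move; black king on a1.
In check: no.
King squares — b1: attacked by Bc2; a2: attacked by Qb3; b2: attacked by Qb3.
Legal moves for Black: none.
Not in check and no legal moves → stalemate.

stalemate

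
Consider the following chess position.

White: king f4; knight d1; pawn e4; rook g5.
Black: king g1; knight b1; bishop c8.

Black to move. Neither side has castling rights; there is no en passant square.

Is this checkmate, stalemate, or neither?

neither

Black to move; black king on g1.
In check: yes, from the white rook on g5.
King squares — f1: available; h1: available; f2: attacked by Nd1; g2: attacked by Rg5; h2: available.
Legal moves for Black: Kh2, Kh1, Kf1, Bg4.
Black is in check but has 4 legal moves → neither.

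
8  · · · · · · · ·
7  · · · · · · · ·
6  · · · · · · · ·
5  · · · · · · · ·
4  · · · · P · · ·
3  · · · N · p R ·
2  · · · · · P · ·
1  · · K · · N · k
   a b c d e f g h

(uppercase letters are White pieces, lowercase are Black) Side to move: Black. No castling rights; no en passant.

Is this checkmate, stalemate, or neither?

Black to move; black king on h1.
In check: no.
King squares — g1: attacked by Rg3; g2: attacked by Rg3; h2: attacked by Nf1.
Legal moves for Black: none.
Not in check and no legal moves → stalemate.

stalemate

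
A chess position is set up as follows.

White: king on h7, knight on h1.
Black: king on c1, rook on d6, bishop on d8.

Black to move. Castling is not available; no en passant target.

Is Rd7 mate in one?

no

After Rd7: white king on h7; in check: yes, from the black rook on d7.
White has 4 legal replies: Kh8, Kg8, Kh6, Kg6.
In check but a legal move exists → not checkmate.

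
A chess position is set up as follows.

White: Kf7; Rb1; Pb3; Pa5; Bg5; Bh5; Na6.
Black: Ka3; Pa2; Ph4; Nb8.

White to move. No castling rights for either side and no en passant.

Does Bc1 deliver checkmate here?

yes

After Bc1: black king on a3; in check: yes, from the white bishop on c1.
King squares — a2: own pawn; b2: attacked by Rb1; b3: attacked by Rb1; a4: attacked by Pb3; b4: attacked by Na6.
Black has no legal moves → checkmate.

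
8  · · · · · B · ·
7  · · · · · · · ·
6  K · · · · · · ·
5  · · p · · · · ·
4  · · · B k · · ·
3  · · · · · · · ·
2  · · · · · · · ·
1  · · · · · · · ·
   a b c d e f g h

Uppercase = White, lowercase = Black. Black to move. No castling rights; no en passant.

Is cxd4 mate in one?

After cxd4: white king on a6; in check: no.
White is not in check, so this cannot be checkmate.

no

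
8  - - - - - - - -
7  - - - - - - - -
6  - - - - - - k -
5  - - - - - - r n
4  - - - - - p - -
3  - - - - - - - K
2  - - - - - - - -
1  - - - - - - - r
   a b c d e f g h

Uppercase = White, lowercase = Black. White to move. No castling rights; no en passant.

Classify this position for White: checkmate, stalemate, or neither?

White to move; white king on h3.
In check: yes, from the black rook on h1.
King squares — g2: attacked by Rg5; h2: attacked by Rh1; g3: attacked by Pf4; g4: attacked by Rg5; h4: attacked by Rh1.
Legal moves for White: none.
In check with no legal moves → checkmate.

checkmate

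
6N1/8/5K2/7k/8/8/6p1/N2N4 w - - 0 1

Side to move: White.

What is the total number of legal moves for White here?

White to move; king on f6.
In check: no.
Legal moves: Ne7, Nh6, Kg7, Kf7, Ke7, Ke6, Kf5, Ke5, Ne3, Nc3, Nf2, Nb2, Nb3, Nc2.
Count: 14.

14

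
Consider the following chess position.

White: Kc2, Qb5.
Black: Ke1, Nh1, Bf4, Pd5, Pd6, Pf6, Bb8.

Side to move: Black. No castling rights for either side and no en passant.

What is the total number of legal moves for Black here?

15

Black to move; king on e1.
In check: no.
Legal moves: Bc7, Ba7, Bh6, Bg5, Be5, Bg3, Be3, Bh2, Bd2, Bc1, Ng3, Nf2, Kf2, f5, d4.
Count: 15.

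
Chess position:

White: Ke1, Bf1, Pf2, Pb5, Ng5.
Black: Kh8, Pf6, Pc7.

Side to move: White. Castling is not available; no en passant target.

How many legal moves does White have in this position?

White to move; king on e1.
In check: no.
Legal moves: Nh7, Nf7+, Ne6, Ne4, Nh3, Nf3, Bc4, Bh3, Bd3, Bg2, Be2, Ke2, Kd2, Kd1, b6, f3, f4.
Count: 17.

17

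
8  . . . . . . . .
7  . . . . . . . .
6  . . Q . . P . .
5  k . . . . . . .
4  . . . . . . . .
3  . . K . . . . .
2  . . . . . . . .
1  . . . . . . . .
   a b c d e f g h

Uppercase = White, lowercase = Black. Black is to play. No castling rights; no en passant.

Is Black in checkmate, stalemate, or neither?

stalemate

Black to move; black king on a5.
In check: no.
King squares — a4: attacked by Qc6; b4: attacked by Kc3; b5: attacked by Qc6; a6: attacked by Qc6; b6: attacked by Qc6.
Legal moves for Black: none.
Not in check and no legal moves → stalemate.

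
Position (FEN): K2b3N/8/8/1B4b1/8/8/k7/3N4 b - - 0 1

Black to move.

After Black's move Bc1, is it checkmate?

After Bc1: white king on a8; in check: no.
White is not in check, so this cannot be checkmate.

no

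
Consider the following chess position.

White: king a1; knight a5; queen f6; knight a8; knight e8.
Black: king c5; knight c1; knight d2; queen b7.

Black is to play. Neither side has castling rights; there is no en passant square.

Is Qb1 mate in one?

yes

After Qb1: white king on a1; in check: yes, from the black queen on b1.
King squares — b1: attacked by Nd2; a2: attacked by Qb1; b2: attacked by Qb1.
White has no legal moves → checkmate.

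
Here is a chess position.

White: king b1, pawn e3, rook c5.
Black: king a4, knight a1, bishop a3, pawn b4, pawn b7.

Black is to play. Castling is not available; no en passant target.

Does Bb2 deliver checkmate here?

After Bb2: white king on b1; in check: no.
White is not in check, so this cannot be checkmate.

no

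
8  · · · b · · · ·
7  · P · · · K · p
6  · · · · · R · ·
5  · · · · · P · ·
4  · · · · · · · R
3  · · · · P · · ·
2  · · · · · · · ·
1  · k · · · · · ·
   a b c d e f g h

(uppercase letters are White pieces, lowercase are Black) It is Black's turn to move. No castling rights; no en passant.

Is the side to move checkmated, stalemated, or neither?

Black to move; black king on b1.
In check: no.
Legal moves for Black: Be7, Bc7, Bxf6, Bb6, Ba5, Kc2, Kb2, Ka2, Kc1, Ka1, h6, h5.
Black has 12 legal moves and is not in check → neither.

neither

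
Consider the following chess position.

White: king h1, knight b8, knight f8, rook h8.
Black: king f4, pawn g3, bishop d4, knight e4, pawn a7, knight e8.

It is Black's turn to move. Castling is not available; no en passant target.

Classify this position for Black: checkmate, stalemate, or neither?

neither

Black to move; black king on f4.
In check: no.
Legal moves for Black include: Ng7, Nc7, N8f6, N8d6, Kg5, Kf5, Ke5, Kg4, Kf3, Ke3, N4f6, N4d6, Ng5, Nc5, Nc3, Nf2+, Nd2, Bxh8, ... (list truncated; more exist).
Black has legal moves and is not in check → neither.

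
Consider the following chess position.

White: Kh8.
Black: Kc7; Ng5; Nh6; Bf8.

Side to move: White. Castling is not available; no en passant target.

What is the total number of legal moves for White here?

White to move; king on h8.
In check: no.
Legal moves: none.
Count: 0.

0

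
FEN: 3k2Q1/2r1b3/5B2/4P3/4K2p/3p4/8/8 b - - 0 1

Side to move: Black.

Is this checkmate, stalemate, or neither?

neither

Black to move; black king on d8.
In check: yes, from the white queen on g8.
King squares — c7: own rook; d7: available; e7: own bishop; c8: attacked by Qg8; e8: attacked by Qg8.
Legal moves for Black: Kd7.
Black is in check but has 1 legal move → neither.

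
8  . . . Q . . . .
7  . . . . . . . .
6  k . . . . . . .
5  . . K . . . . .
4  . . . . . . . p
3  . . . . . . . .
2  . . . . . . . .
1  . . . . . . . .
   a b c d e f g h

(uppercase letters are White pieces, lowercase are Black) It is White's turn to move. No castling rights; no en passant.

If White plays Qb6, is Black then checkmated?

yes

After Qb6: black king on a6; in check: yes, from the white queen on b6.
King squares — a5: attacked by Qb6; b5: attacked by Kc5; b6: attacked by Kc5; a7: attacked by Qb6; b7: attacked by Qb6.
Black has no legal moves → checkmate.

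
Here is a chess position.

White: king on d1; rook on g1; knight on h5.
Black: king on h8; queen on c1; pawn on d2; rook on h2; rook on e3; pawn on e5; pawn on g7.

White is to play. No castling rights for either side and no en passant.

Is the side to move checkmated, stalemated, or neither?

checkmate

White to move; white king on d1.
In check: yes, from the black queen on c1.
King squares — c1: attacked by Pd2; e1: attacked by Qc1; c2: attacked by Qc1; d2: attacked by Qc1; e2: attacked by Rh2.
Legal moves for White: none.
In check with no legal moves → checkmate.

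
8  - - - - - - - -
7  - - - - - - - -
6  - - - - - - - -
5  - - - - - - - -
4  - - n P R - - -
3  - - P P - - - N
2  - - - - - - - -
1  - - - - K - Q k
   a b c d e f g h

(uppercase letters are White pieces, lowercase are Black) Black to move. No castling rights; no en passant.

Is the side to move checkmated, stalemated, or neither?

Black to move; black king on h1.
In check: yes, from the white queen on g1.
King squares — g1: attacked by Nh3; g2: attacked by Qg1; h2: attacked by Qg1.
Legal moves for Black: none.
In check with no legal moves → checkmate.

checkmate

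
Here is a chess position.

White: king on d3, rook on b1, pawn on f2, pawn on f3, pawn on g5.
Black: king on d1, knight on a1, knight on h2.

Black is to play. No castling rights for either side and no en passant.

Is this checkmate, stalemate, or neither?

Black to move; black king on d1.
In check: yes, from the white rook on b1.
King squares — c1: attacked by Rb1; e1: attacked by Rb1; c2: attacked by Kd3; d2: attacked by Kd3; e2: attacked by Kd3.
Legal moves for Black: none.
In check with no legal moves → checkmate.

checkmate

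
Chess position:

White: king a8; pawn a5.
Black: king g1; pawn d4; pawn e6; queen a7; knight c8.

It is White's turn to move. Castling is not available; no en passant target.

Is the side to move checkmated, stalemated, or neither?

White to move; white king on a8.
In check: yes, from the black queen on a7.
King squares — a7: attacked by Nc8; b7: attacked by Qa7; b8: attacked by Qa7.
Legal moves for White: none.
In check with no legal moves → checkmate.

checkmate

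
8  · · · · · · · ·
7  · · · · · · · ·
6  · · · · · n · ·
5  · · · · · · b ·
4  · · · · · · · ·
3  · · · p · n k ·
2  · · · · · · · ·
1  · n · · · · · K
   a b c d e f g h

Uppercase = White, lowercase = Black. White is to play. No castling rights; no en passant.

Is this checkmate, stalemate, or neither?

White to move; white king on h1.
In check: no.
King squares — g1: attacked by Nf3; g2: attacked by Kg3; h2: attacked by Nf3.
Legal moves for White: none.
Not in check and no legal moves → stalemate.

stalemate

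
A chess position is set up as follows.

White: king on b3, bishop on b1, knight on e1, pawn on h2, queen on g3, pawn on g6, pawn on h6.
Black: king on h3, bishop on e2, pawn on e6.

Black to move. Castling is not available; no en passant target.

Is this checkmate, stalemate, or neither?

Black to move; black king on h3.
In check: yes, from the white queen on g3.
King squares — g2: attacked by Ne1; h2: attacked by Qg3; g3: attacked by Ph2; g4: attacked by Qg3; h4: attacked by Qg3.
Legal moves for Black: none.
In check with no legal moves → checkmate.

checkmate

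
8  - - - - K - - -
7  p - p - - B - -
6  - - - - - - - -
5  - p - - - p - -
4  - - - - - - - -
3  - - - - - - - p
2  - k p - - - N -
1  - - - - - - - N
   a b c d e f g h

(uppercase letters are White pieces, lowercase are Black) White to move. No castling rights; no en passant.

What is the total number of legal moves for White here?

18

White to move; king on e8.
In check: no.
Legal moves: Kf8, Kd8, Ke7, Kd7, Bg8, Bg6, Be6, Bh5, Bd5, Bc4, Bb3, Ba2, Nh4, Nf4, Ne3, Ne1, Ng3, Nf2.
Count: 18.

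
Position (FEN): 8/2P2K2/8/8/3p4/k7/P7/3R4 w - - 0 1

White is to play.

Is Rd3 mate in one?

no

After Rd3: black king on a3; in check: yes, from the white rook on d3.
Black has 4 legal replies: Kb4, Ka4, Kb2, Kxa2.
In check but a legal move exists → not checkmate.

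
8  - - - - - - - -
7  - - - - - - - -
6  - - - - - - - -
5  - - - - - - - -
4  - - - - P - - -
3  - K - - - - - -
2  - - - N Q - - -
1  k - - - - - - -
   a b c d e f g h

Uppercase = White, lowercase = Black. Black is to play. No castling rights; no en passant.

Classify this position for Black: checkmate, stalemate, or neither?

stalemate

Black to move; black king on a1.
In check: no.
King squares — b1: attacked by Nd2; a2: attacked by Kb3; b2: attacked by Kb3.
Legal moves for Black: none.
Not in check and no legal moves → stalemate.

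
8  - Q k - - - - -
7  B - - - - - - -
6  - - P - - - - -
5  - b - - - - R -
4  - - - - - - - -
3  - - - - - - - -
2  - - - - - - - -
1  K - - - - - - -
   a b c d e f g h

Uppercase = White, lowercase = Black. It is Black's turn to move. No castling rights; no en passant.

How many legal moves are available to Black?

Black to move; king on c8.
In check: yes, from the white queen on b8.
Legal moves: none.
Count: 0.

0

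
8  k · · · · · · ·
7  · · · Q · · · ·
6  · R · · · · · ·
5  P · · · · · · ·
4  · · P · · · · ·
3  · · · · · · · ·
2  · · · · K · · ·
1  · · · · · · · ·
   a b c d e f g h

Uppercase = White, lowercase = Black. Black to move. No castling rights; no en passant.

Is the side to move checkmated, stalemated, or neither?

stalemate

Black to move; black king on a8.
In check: no.
King squares — a7: attacked by Qd7; b7: attacked by Rb6; b8: attacked by Rb6.
Legal moves for Black: none.
Not in check and no legal moves → stalemate.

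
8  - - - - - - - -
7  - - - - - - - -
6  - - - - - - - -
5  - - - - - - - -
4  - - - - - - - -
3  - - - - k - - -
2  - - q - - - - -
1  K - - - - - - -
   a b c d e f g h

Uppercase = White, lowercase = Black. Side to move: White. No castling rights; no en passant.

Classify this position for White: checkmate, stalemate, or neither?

White to move; white king on a1.
In check: no.
King squares — b1: attacked by Qc2; a2: attacked by Qc2; b2: attacked by Qc2.
Legal moves for White: none.
Not in check and no legal moves → stalemate.

stalemate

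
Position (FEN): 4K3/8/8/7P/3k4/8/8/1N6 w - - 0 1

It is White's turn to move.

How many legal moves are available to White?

9

White to move; king on e8.
In check: no.
Legal moves: Kf8, Kd8, Kf7, Ke7, Kd7, Nc3, Na3, Nd2, h6.
Count: 9.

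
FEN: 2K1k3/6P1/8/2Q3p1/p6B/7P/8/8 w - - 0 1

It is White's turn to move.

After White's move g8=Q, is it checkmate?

yes

After g8=Q: black king on e8; in check: yes, from the white queen on g8.
King squares — d7: attacked by Kc8; e7: attacked by Qc5; f7: attacked by Qg8; d8: attacked by Kc8; f8: attacked by Qc5.
Black has no legal moves → checkmate.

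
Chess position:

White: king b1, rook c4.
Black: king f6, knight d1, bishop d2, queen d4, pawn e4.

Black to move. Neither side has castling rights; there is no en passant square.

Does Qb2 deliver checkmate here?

yes

After Qb2: white king on b1; in check: yes, from the black queen on b2.
King squares — a1: attacked by Qb2; c1: attacked by Qb2; a2: attacked by Qb2; b2: attacked by Nd1; c2: attacked by Qb2.
White has no legal moves → checkmate.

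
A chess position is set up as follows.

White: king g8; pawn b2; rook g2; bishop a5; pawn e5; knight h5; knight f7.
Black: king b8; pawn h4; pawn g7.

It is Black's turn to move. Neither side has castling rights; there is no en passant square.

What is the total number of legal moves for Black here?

7

Black to move; king on b8.
In check: no.
Legal moves: Kc8, Ka8, Kb7, Ka7, g6, h3, g5.
Count: 7.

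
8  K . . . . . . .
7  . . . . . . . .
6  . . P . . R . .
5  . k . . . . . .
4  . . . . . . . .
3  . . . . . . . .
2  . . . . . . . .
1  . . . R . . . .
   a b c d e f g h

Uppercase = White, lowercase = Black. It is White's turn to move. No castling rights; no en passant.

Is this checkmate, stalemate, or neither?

neither

White to move; white king on a8.
In check: no.
Legal moves for White include: Kb8, Kb7, Ka7, Rf8, Rf7, Rh6, Rg6, Re6, Rfd6, Rf5+, Rf4, Rf3, Rf2, Rff1, Rd8, Rd7, Rdd6, Rd5+, ... (list truncated; more exist).
White has legal moves and is not in check → neither.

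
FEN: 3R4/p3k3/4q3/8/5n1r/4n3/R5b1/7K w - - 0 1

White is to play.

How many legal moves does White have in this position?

White to move; king on h1.
In check: yes, from the black bishop on g2 and the black rook on h4.
Legal moves: Kg1.
Count: 1.

1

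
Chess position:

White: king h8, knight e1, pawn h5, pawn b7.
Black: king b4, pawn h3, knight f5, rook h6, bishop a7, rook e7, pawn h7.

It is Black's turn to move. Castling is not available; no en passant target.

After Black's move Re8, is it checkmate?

yes

After Re8: white king on h8; in check: yes, from the black rook on e8.
King squares — g7: attacked by Nf5; h7: attacked by Rh6; g8: attacked by Re8.
White has no legal moves → checkmate.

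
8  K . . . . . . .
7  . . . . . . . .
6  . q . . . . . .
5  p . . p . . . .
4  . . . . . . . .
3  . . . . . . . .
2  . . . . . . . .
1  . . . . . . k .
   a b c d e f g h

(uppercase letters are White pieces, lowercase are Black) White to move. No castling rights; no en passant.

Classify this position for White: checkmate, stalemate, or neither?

White to move; white king on a8.
In check: no.
King squares — a7: attacked by Qb6; b7: attacked by Qb6; b8: attacked by Qb6.
Legal moves for White: none.
Not in check and no legal moves → stalemate.

stalemate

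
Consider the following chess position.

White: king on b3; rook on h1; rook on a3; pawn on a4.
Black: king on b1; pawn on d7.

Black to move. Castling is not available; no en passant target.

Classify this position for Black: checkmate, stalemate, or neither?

Black to move; black king on b1.
In check: yes, from the white rook on h1.
King squares — a1: attacked by Rh1; c1: attacked by Rh1; a2: attacked by Ra3; b2: attacked by Kb3; c2: attacked by Kb3.
Legal moves for Black: none.
In check with no legal moves → checkmate.

checkmate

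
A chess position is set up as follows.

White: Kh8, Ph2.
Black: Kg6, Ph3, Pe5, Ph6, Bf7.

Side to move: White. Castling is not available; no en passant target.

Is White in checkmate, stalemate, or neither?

stalemate

White to move; white king on h8.
In check: no.
King squares — g7: attacked by Kg6; h7: attacked by Kg6; g8: attacked by Bf7.
Legal moves for White: none.
Not in check and no legal moves → stalemate.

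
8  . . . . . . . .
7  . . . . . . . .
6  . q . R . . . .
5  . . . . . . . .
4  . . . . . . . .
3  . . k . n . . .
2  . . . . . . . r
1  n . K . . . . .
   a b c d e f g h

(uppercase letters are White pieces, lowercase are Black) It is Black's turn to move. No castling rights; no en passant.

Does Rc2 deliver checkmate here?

yes

After Rc2: white king on c1; in check: yes, from the black rook on c2.
King squares — b1: attacked by Qb6; d1: attacked by Ne3; b2: attacked by Rc2; c2: attacked by Na1; d2: attacked by Rc2.
White has no legal moves → checkmate.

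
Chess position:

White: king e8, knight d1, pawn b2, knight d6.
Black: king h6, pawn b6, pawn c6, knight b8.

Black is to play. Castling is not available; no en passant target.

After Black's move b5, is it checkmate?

After b5: white king on e8; in check: no.
White is not in check, so this cannot be checkmate.

no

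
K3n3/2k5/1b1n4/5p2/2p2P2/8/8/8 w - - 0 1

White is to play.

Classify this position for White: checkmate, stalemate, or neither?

White to move; white king on a8.
In check: no.
King squares — a7: attacked by Bb6; b7: attacked by Nd6; b8: attacked by Kc7.
Legal moves for White: none.
Not in check and no legal moves → stalemate.

stalemate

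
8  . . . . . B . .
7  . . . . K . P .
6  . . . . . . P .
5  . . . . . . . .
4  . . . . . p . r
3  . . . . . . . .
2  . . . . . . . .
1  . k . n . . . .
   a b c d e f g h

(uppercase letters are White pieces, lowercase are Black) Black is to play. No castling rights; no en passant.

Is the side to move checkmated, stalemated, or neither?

Black to move; black king on b1.
In check: no.
Legal moves for Black: Rh8, Rh7, Rh6, Rh5, Rg4, Rh3, Rh2, Rh1, Ne3, Nc3, Nf2, Nb2, Kc2, Kb2, Ka2, Kc1, Ka1, f3.
Black has 18 legal moves and is not in check → neither.

neither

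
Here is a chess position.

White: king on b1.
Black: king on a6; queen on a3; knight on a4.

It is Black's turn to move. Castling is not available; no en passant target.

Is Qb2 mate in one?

yes

After Qb2: white king on b1; in check: yes, from the black queen on b2.
King squares — a1: attacked by Qb2; c1: attacked by Qb2; a2: attacked by Qb2; b2: attacked by Na4; c2: attacked by Qb2.
White has no legal moves → checkmate.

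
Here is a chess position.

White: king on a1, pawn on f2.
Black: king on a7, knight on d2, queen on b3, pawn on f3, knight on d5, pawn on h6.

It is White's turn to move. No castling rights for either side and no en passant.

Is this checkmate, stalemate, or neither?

stalemate

White to move; white king on a1.
In check: no.
King squares — b1: attacked by Nd2; a2: attacked by Qb3; b2: attacked by Qb3.
Legal moves for White: none.
Not in check and no legal moves → stalemate.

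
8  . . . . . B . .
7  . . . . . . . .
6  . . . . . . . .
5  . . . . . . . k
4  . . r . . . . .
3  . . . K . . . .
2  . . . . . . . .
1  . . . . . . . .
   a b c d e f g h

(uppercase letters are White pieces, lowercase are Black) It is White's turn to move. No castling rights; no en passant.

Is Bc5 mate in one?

After Bc5: black king on h5; in check: no.
Black is not in check, so this cannot be checkmate.

no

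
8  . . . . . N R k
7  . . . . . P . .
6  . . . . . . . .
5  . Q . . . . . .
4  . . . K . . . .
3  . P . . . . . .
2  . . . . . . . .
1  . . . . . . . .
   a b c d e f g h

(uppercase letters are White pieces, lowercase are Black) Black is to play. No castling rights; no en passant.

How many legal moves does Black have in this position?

Black to move; king on h8.
In check: yes, from the white rook on g8.
Legal moves: none.
Count: 0.

0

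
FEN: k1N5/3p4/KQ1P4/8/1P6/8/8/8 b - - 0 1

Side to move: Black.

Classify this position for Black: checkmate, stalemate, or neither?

Black to move; black king on a8.
In check: no.
King squares — a7: attacked by Ka6; b7: attacked by Ka6; b8: attacked by Qb6.
Legal moves for Black: none.
Not in check and no legal moves → stalemate.

stalemate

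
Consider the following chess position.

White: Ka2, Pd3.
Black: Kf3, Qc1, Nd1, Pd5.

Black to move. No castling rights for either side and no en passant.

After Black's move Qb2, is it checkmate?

After Qb2: white king on a2; in check: yes, from the black queen on b2.
King squares — a1: attacked by Qb2; b1: attacked by Qb2; b2: attacked by Nd1; a3: attacked by Qb2; b3: attacked by Qb2.
White has no legal moves → checkmate.

yes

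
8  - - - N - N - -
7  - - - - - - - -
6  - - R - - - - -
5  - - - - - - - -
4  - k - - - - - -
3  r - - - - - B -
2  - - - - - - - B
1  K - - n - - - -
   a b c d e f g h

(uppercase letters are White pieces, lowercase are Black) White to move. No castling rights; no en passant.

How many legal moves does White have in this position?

1

White to move; king on a1.
In check: yes, from the black rook on a3.
Legal moves: Kb1.
Count: 1.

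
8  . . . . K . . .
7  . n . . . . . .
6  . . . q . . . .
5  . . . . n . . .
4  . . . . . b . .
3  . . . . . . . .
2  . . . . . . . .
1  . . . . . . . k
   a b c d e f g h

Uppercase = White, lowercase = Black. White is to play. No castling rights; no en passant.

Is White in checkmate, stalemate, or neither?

White to move; white king on e8.
In check: no.
King squares — d7: attacked by Ne5; e7: attacked by Qd6; f7: attacked by Ne5; d8: attacked by Qd6; f8: attacked by Qd6.
Legal moves for White: none.
Not in check and no legal moves → stalemate.

stalemate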